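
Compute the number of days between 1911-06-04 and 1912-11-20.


From 1911-06-04 to 1912-11-20
1911-06-04: days before June = 31 + 28 + 31 + 30 + 31 = 151 (1911 is not a leap year); day of year = 151 + 4 = 155
1912-11-20: days before November = 31 + 29 + 31 + 30 + 31 + 30 + 31 + 31 + 30 + 31 = 305 (1912 is a leap year); day of year = 305 + 20 = 325
Rest of 1911: 365 - 155 = 210
Total = 210 + 325 = 535

535 days


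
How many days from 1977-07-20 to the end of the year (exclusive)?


Day of year: 201 of 365
Remaining = 365 - 201

164 days


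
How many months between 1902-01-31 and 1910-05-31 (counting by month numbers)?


From January 1902 to May 1910
8 years * 12 = 96 months, plus 4 months = 100

100 months


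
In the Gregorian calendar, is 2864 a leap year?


Gregorian leap year rule: divisible by 4, but not by 100, unless also by 400.
2864 is divisible by 4 but not 100 -> leap year

Yes


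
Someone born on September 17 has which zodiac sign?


Date: September 17
Conventional tropical zodiac dates: Virgo from August 23 onward; Libra starts September 23
September 17 falls within the Virgo range

Virgo


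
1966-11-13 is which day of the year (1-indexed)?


Date: November 13, 1966
Days in months 1 through 10: 304
Plus 13 days in November

Day of year: 317


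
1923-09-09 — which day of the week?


Date: September 9, 1923
Anchor: Jan 1, 1923. With p = 1923 - 1 = 1922: (p + p//4 - p//100 + p//400) mod 7 = (1922 + 480 - 19 + 4) mod 7 = 2387 mod 7 = 0 -> Monday (Mon=0 ... Sun=6)
Days before September (Jan-Aug): 243; offset = 243 + 9 - 1 = 251
Weekday index = (0 + 251) mod 7 = 6

Day of the week: Sunday


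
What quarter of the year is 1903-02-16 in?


Month: February (month 2)
Q1: Jan-Mar, Q2: Apr-Jun, Q3: Jul-Sep, Q4: Oct-Dec

Q1


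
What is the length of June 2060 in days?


June 2060

30 days


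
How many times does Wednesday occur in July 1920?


July 1920 has 31 days
Anchor: Jan 1, 1920. With p = 1920 - 1 = 1919: (p + p//4 - p//100 + p//400) mod 7 = (1919 + 479 - 19 + 4) mod 7 = 2383 mod 7 = 3 -> Thursday (Mon=0 ... Sun=6)
Days before July (Jan-Jun): 182; July 1 index = (3 + 182) mod 7 = 3 -> Thursday
First Wednesday is July 7
Wednesdays: 7, 14, 21, 28

4 Wednesdays


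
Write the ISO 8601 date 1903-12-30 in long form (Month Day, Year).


ISO 1903-12-30 parses as year=1903, month=12, day=30
Month 12 -> December

December 30, 1903


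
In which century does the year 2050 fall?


Century = (year - 1) // 100 + 1
= (2050 - 1) // 100 + 1
= 2049 // 100 + 1
= 20 + 1

21st century


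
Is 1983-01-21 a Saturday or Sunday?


Anchor: Jan 1, 1983. With p = 1983 - 1 = 1982: (p + p//4 - p//100 + p//400) mod 7 = (1982 + 495 - 19 + 4) mod 7 = 2462 mod 7 = 5 -> Saturday (Mon=0 ... Sun=6)
Day of year: 21; offset = 20
Weekday index = (5 + 20) mod 7 = 4 -> Friday
Weekend days: Saturday, Sunday

No


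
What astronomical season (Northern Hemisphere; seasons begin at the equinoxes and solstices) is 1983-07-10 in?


Date: July 10
Astronomical Summer (approx.; exact equinox/solstice day varies by year): June 21 to September 21
July 10 falls within the Summer window

Summer


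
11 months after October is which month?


October is month 10
10 + 11 = 21; wrap: 21 - 12 = 9

September


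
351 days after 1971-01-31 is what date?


Start: 1971-01-31, add 351 days
January 31 is the last day of January 1971 -> 351 left
February 1971 has 28 days -> 323 left
March 1971 has 31 days -> 292 left
April 1971 has 30 days -> 262 left
May 1971 has 31 days -> 231 left
June 1971 has 30 days -> 201 left
July 1971 has 31 days -> 170 left
August 1971 has 31 days -> 139 left
September 1971 has 30 days -> 109 left
October 1971 has 31 days -> 78 left
November 1971 has 30 days -> 48 left
December 1971 has 31 days -> 17 left
January 1972: 17 <= 31 -> lands on January 17

Result: 1972-01-17


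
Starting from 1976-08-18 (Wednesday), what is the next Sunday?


Current: Wednesday
Target: Sunday
Days ahead: 4

Next Sunday: 1976-08-22


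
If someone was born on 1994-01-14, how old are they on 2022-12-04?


Birth: 1994-01-14
Reference: 2022-12-04
Year difference: 2022 - 1994 = 28

28 years old


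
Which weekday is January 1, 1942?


Target: January 1, 1942
Anchor: Jan 1, 1942. With p = 1942 - 1 = 1941: (p + p//4 - p//100 + p//400) mod 7 = (1941 + 485 - 19 + 4) mod 7 = 2411 mod 7 = 3 -> Thursday (Mon=0 ... Sun=6)
Offset from anchor: 0 days
Weekday index = (3 + 0) mod 7 = 3

Thursday


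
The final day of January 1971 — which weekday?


January 1971 has 31 days
Anchor: Jan 1, 1971. With p = 1971 - 1 = 1970: (p + p//4 - p//100 + p//400) mod 7 = (1970 + 492 - 19 + 4) mod 7 = 2447 mod 7 = 4 -> Friday (Mon=0 ... Sun=6)
January 1 is the anchor itself -> Friday
Last day offset: 31 - 1 = 30 days
Weekday index = (4 + 30) mod 7 = 6

Sunday, January 31


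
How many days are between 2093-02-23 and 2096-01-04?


From 2093-02-23 to 2096-01-04
2093-02-23: days before February = 31; day of year = 31 + 23 = 54
2096-01-04: day of year = 4
Rest of 2093: 365 - 54 = 311
Full years 2094 (365), 2095 (365): 730
Total = 311 + 730 + 4 = 1045

1045 days


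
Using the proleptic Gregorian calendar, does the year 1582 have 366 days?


Gregorian leap year rule: divisible by 4, but not by 100, unless also by 400.
1582 is not divisible by 4 -> not a leap year

No


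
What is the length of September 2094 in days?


September 2094

30 days


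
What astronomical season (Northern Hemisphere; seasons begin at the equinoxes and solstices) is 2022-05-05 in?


Date: May 5
Astronomical Spring (approx.; exact equinox/solstice day varies by year): March 20 to June 20
May 5 falls within the Spring window

Spring


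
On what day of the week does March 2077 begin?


Target: March 1, 2077
Anchor: Jan 1, 2077. With p = 2077 - 1 = 2076: (p + p//4 - p//100 + p//400) mod 7 = (2076 + 519 - 20 + 5) mod 7 = 2580 mod 7 = 4 -> Friday (Mon=0 ... Sun=6)
Days before March (Jan-Feb): 59 days
Weekday index = (4 + 59) mod 7 = 0

Monday


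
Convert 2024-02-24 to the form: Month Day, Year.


ISO 2024-02-24 parses as year=2024, month=02, day=24
Month 2 -> February

February 24, 2024


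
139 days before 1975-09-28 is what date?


Start: 1975-09-28, subtract 139 days
Back 28 days from September 28 reaches August 31, 1975 -> 111 left
August 1975 has 31 days -> back to July 31, 1975 -> 80 left
July 1975 has 31 days -> back to June 30, 1975 -> 49 left
June 1975 has 30 days -> back to May 31, 1975 -> 19 left
May 1975: 31 - 19 = 12 -> lands on May 12

Result: 1975-05-12


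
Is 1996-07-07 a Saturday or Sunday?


Anchor: Jan 1, 1996. With p = 1996 - 1 = 1995: (p + p//4 - p//100 + p//400) mod 7 = (1995 + 498 - 19 + 4) mod 7 = 2478 mod 7 = 0 -> Monday (Mon=0 ... Sun=6)
Day of year: 189; offset = 188
Weekday index = (0 + 188) mod 7 = 6 -> Sunday
Weekend days: Saturday, Sunday

Yes


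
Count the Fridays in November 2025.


November 2025 has 30 days
Anchor: Jan 1, 2025. With p = 2025 - 1 = 2024: (p + p//4 - p//100 + p//400) mod 7 = (2024 + 506 - 20 + 5) mod 7 = 2515 mod 7 = 2 -> Wednesday (Mon=0 ... Sun=6)
Days before November (Jan-Oct): 304; November 1 index = (2 + 304) mod 7 = 5 -> Saturday
First Friday is November 7
Fridays: 7, 14, 21, 28

4 Fridays


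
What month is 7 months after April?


April is month 4
4 + 7 = 11

November


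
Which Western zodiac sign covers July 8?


Date: July 8
Conventional tropical zodiac dates: Cancer from June 21 onward; Leo starts July 23
July 8 falls within the Cancer range

Cancer


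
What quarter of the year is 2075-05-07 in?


Month: May (month 5)
Q1: Jan-Mar, Q2: Apr-Jun, Q3: Jul-Sep, Q4: Oct-Dec

Q2


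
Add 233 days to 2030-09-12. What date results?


Start: 2030-09-12, add 233 days
September 2030 has 30 days: 30 - 12 = 18 days to September 30 -> 215 left
October 2030 has 31 days -> 184 left
November 2030 has 30 days -> 154 left
December 2030 has 31 days -> 123 left
January 2031 has 31 days -> 92 left
February 2031 has 28 days -> 64 left
March 2031 has 31 days -> 33 left
April 2031 has 30 days -> 3 left
May 2031: 3 <= 31 -> lands on May 3

Result: 2031-05-03


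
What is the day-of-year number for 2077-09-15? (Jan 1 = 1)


Date: September 15, 2077
Days in months 1 through 8: 243
Plus 15 days in September

Day of year: 258


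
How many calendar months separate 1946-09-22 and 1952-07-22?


From September 1946 to July 1952
6 years * 12 = 72 months, minus 2 months = 70

70 months


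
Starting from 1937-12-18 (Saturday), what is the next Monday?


Current: Saturday
Target: Monday
Days ahead: 2

Next Monday: 1937-12-20


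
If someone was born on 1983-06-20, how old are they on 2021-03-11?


Birth: 1983-06-20
Reference: 2021-03-11
Year difference: 2021 - 1983 = 38
Birthday not yet reached in 2021, subtract 1

37 years old


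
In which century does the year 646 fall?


Century = (year - 1) // 100 + 1
= (646 - 1) // 100 + 1
= 645 // 100 + 1
= 6 + 1

7th century


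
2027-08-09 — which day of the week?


Date: August 9, 2027
Anchor: Jan 1, 2027. With p = 2027 - 1 = 2026: (p + p//4 - p//100 + p//400) mod 7 = (2026 + 506 - 20 + 5) mod 7 = 2517 mod 7 = 4 -> Friday (Mon=0 ... Sun=6)
Days before August (Jan-Jul): 212; offset = 212 + 9 - 1 = 220
Weekday index = (4 + 220) mod 7 = 0

Day of the week: Monday


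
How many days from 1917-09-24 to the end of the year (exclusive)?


Day of year: 267 of 365
Remaining = 365 - 267

98 days


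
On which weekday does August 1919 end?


August 1919 has 31 days
Anchor: Jan 1, 1919. With p = 1919 - 1 = 1918: (p + p//4 - p//100 + p//400) mod 7 = (1918 + 479 - 19 + 4) mod 7 = 2382 mod 7 = 2 -> Wednesday (Mon=0 ... Sun=6)
Days before August (Jan-Jul): 212; August 1 index = (2 + 212) mod 7 = 4 -> Friday
Last day offset: 31 - 1 = 30 days
Weekday index = (4 + 30) mod 7 = 6

Sunday, August 31


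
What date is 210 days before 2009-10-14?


Start: 2009-10-14, subtract 210 days
Back 14 days from October 14 reaches September 30, 2009 -> 196 left
September 2009 has 30 days -> back to August 31, 2009 -> 166 left
August 2009 has 31 days -> back to July 31, 2009 -> 135 left
July 2009 has 31 days -> back to June 30, 2009 -> 104 left
June 2009 has 30 days -> back to May 31, 2009 -> 74 left
May 2009 has 31 days -> back to April 30, 2009 -> 43 left
April 2009 has 30 days -> back to March 31, 2009 -> 13 left
March 2009: 31 - 13 = 18 -> lands on March 18

Result: 2009-03-18


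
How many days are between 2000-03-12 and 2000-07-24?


From 2000-03-12 to 2000-07-24
2000-03-12: days before March = 31 + 29 = 60 (2000 is a leap year); day of year = 60 + 12 = 72
2000-07-24: days before July = 31 + 29 + 31 + 30 + 31 + 30 = 182 (2000 is a leap year); day of year = 182 + 24 = 206
Same year: 206 - 72 = 134

134 days


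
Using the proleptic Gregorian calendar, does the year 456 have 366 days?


Gregorian leap year rule: divisible by 4, but not by 100, unless also by 400.
456 is divisible by 4 but not 100 -> leap year

Yes


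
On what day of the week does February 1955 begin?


Target: February 1, 1955
Anchor: Jan 1, 1955. With p = 1955 - 1 = 1954: (p + p//4 - p//100 + p//400) mod 7 = (1954 + 488 - 19 + 4) mod 7 = 2427 mod 7 = 5 -> Saturday (Mon=0 ... Sun=6)
Days before February (Jan): 31 days
Weekday index = (5 + 31) mod 7 = 1

Tuesday


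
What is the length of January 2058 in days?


January 2058

31 days


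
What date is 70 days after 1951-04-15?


Start: 1951-04-15, add 70 days
April 1951 has 30 days: 30 - 15 = 15 days to April 30 -> 55 left
May 1951 has 31 days -> 24 left
June 1951: 24 <= 30 -> lands on June 24

Result: 1951-06-24


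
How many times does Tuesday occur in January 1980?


January 1980 has 31 days
Anchor: Jan 1, 1980. With p = 1980 - 1 = 1979: (p + p//4 - p//100 + p//400) mod 7 = (1979 + 494 - 19 + 4) mod 7 = 2458 mod 7 = 1 -> Tuesday (Mon=0 ... Sun=6)
January 1 is the anchor itself -> Tuesday
First Tuesday is January 1
Tuesdays: 1, 8, 15, 22, 29

5 Tuesdays


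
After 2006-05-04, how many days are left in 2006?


Day of year: 124 of 365
Remaining = 365 - 124

241 days


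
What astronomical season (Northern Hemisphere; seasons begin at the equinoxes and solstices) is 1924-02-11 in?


Date: February 11
Astronomical Winter (approx.; exact equinox/solstice day varies by year): December 21 to March 19
February 11 falls within the Winter window

Winter


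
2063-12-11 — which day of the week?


Date: December 11, 2063
Anchor: Jan 1, 2063. With p = 2063 - 1 = 2062: (p + p//4 - p//100 + p//400) mod 7 = (2062 + 515 - 20 + 5) mod 7 = 2562 mod 7 = 0 -> Monday (Mon=0 ... Sun=6)
Days before December (Jan-Nov): 334; offset = 334 + 11 - 1 = 344
Weekday index = (0 + 344) mod 7 = 1

Day of the week: Tuesday


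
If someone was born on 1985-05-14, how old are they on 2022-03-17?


Birth: 1985-05-14
Reference: 2022-03-17
Year difference: 2022 - 1985 = 37
Birthday not yet reached in 2022, subtract 1

36 years old


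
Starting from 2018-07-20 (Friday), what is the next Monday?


Current: Friday
Target: Monday
Days ahead: 3

Next Monday: 2018-07-23


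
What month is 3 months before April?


April is month 4
4 - 3 = 1

January


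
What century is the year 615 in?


Century = (year - 1) // 100 + 1
= (615 - 1) // 100 + 1
= 614 // 100 + 1
= 6 + 1

7th century


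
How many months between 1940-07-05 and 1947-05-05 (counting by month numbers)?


From July 1940 to May 1947
7 years * 12 = 84 months, minus 2 months = 82

82 months


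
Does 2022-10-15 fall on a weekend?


Anchor: Jan 1, 2022. With p = 2022 - 1 = 2021: (p + p//4 - p//100 + p//400) mod 7 = (2021 + 505 - 20 + 5) mod 7 = 2511 mod 7 = 5 -> Saturday (Mon=0 ... Sun=6)
Day of year: 288; offset = 287
Weekday index = (5 + 287) mod 7 = 5 -> Saturday
Weekend days: Saturday, Sunday

Yes


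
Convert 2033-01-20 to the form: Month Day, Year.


ISO 2033-01-20 parses as year=2033, month=01, day=20
Month 1 -> January

January 20, 2033


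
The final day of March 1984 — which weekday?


March 1984 has 31 days
Anchor: Jan 1, 1984. With p = 1984 - 1 = 1983: (p + p//4 - p//100 + p//400) mod 7 = (1983 + 495 - 19 + 4) mod 7 = 2463 mod 7 = 6 -> Sunday (Mon=0 ... Sun=6)
Days before March (Jan-Feb): 60; March 1 index = (6 + 60) mod 7 = 3 -> Thursday
Last day offset: 31 - 1 = 30 days
Weekday index = (3 + 30) mod 7 = 5

Saturday, March 31


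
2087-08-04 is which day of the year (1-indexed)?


Date: August 4, 2087
Days in months 1 through 7: 212
Plus 4 days in August

Day of year: 216


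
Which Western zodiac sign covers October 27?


Date: October 27
Conventional tropical zodiac dates: Scorpio from October 23 onward; Sagittarius starts November 22
October 27 falls within the Scorpio range

Scorpio


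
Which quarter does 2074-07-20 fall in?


Month: July (month 7)
Q1: Jan-Mar, Q2: Apr-Jun, Q3: Jul-Sep, Q4: Oct-Dec

Q3


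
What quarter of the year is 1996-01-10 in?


Month: January (month 1)
Q1: Jan-Mar, Q2: Apr-Jun, Q3: Jul-Sep, Q4: Oct-Dec

Q1


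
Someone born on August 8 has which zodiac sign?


Date: August 8
Conventional tropical zodiac dates: Leo from July 23 onward; Virgo starts August 23
August 8 falls within the Leo range

Leo


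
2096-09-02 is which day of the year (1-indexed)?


Date: September 2, 2096
Days in months 1 through 8: 244
Plus 2 days in September

Day of year: 246


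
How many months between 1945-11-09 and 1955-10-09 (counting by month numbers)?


From November 1945 to October 1955
10 years * 12 = 120 months, minus 1 month = 119

119 months


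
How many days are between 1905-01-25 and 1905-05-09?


From 1905-01-25 to 1905-05-09
1905-01-25: day of year = 25
1905-05-09: days before May = 31 + 28 + 31 + 30 = 120 (1905 is not a leap year); day of year = 120 + 9 = 129
Same year: 129 - 25 = 104

104 days


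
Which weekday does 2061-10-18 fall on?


Date: October 18, 2061
Anchor: Jan 1, 2061. With p = 2061 - 1 = 2060: (p + p//4 - p//100 + p//400) mod 7 = (2060 + 515 - 20 + 5) mod 7 = 2560 mod 7 = 5 -> Saturday (Mon=0 ... Sun=6)
Days before October (Jan-Sep): 273; offset = 273 + 18 - 1 = 290
Weekday index = (5 + 290) mod 7 = 1

Day of the week: Tuesday


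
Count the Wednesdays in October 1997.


October 1997 has 31 days
Anchor: Jan 1, 1997. With p = 1997 - 1 = 1996: (p + p//4 - p//100 + p//400) mod 7 = (1996 + 499 - 19 + 4) mod 7 = 2480 mod 7 = 2 -> Wednesday (Mon=0 ... Sun=6)
Days before October (Jan-Sep): 273; October 1 index = (2 + 273) mod 7 = 2 -> Wednesday
First Wednesday is October 1
Wednesdays: 1, 8, 15, 22, 29

5 Wednesdays


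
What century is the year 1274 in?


Century = (year - 1) // 100 + 1
= (1274 - 1) // 100 + 1
= 1273 // 100 + 1
= 12 + 1

13th century


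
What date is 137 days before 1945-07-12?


Start: 1945-07-12, subtract 137 days
Back 12 days from July 12 reaches June 30, 1945 -> 125 left
June 1945 has 30 days -> back to May 31, 1945 -> 95 left
May 1945 has 31 days -> back to April 30, 1945 -> 64 left
April 1945 has 30 days -> back to March 31, 1945 -> 34 left
March 1945 has 31 days -> back to February 28, 1945 -> 3 left
February 1945: 28 - 3 = 25 -> lands on February 25

Result: 1945-02-25


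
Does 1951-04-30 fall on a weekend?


Anchor: Jan 1, 1951. With p = 1951 - 1 = 1950: (p + p//4 - p//100 + p//400) mod 7 = (1950 + 487 - 19 + 4) mod 7 = 2422 mod 7 = 0 -> Monday (Mon=0 ... Sun=6)
Day of year: 120; offset = 119
Weekday index = (0 + 119) mod 7 = 0 -> Monday
Weekend days: Saturday, Sunday

No


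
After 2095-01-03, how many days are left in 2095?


Day of year: 3 of 365
Remaining = 365 - 3

362 days


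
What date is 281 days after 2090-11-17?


Start: 2090-11-17, add 281 days
November 2090 has 30 days: 30 - 17 = 13 days to November 30 -> 268 left
December 2090 has 31 days -> 237 left
January 2091 has 31 days -> 206 left
February 2091 has 28 days -> 178 left
March 2091 has 31 days -> 147 left
April 2091 has 30 days -> 117 left
May 2091 has 31 days -> 86 left
June 2091 has 30 days -> 56 left
July 2091 has 31 days -> 25 left
August 2091: 25 <= 31 -> lands on August 25

Result: 2091-08-25


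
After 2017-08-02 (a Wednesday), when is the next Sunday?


Current: Wednesday
Target: Sunday
Days ahead: 4

Next Sunday: 2017-08-06


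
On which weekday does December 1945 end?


December 1945 has 31 days
Anchor: Jan 1, 1945. With p = 1945 - 1 = 1944: (p + p//4 - p//100 + p//400) mod 7 = (1944 + 486 - 19 + 4) mod 7 = 2415 mod 7 = 0 -> Monday (Mon=0 ... Sun=6)
Days before December (Jan-Nov): 334; December 1 index = (0 + 334) mod 7 = 5 -> Saturday
Last day offset: 31 - 1 = 30 days
Weekday index = (5 + 30) mod 7 = 0

Monday, December 31


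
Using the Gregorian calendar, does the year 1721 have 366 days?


Gregorian leap year rule: divisible by 4, but not by 100, unless also by 400.
1721 is not divisible by 4 -> not a leap year

No


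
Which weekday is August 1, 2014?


Target: August 1, 2014
Anchor: Jan 1, 2014. With p = 2014 - 1 = 2013: (p + p//4 - p//100 + p//400) mod 7 = (2013 + 503 - 20 + 5) mod 7 = 2501 mod 7 = 2 -> Wednesday (Mon=0 ... Sun=6)
Days before August (Jan-Jul): 212 days
Weekday index = (2 + 212) mod 7 = 4

Friday


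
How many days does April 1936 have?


April 1936

30 days


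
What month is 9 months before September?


September is month 9
9 - 9 = 0; wrap: 0 + 12 = 12

December


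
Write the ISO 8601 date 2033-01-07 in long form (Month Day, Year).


ISO 2033-01-07 parses as year=2033, month=01, day=07
Month 1 -> January

January 7, 2033


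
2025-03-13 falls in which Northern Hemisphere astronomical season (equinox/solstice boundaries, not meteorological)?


Date: March 13
Astronomical Winter (approx.; exact equinox/solstice day varies by year): December 21 to March 19
March 13 falls within the Winter window

Winter


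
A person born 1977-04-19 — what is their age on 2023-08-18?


Birth: 1977-04-19
Reference: 2023-08-18
Year difference: 2023 - 1977 = 46

46 years old


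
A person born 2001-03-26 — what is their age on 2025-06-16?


Birth: 2001-03-26
Reference: 2025-06-16
Year difference: 2025 - 2001 = 24

24 years old


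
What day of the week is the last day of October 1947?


October 1947 has 31 days
Anchor: Jan 1, 1947. With p = 1947 - 1 = 1946: (p + p//4 - p//100 + p//400) mod 7 = (1946 + 486 - 19 + 4) mod 7 = 2417 mod 7 = 2 -> Wednesday (Mon=0 ... Sun=6)
Days before October (Jan-Sep): 273; October 1 index = (2 + 273) mod 7 = 2 -> Wednesday
Last day offset: 31 - 1 = 30 days
Weekday index = (2 + 30) mod 7 = 4

Friday, October 31


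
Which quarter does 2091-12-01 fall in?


Month: December (month 12)
Q1: Jan-Mar, Q2: Apr-Jun, Q3: Jul-Sep, Q4: Oct-Dec

Q4


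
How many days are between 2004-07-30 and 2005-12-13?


From 2004-07-30 to 2005-12-13
2004-07-30: days before July = 31 + 29 + 31 + 30 + 31 + 30 = 182 (2004 is a leap year); day of year = 182 + 30 = 212
2005-12-13: days before December = 31 + 28 + 31 + 30 + 31 + 30 + 31 + 31 + 30 + 31 + 30 = 334 (2005 is not a leap year); day of year = 334 + 13 = 347
Rest of 2004: 366 - 212 = 154
Total = 154 + 347 = 501

501 days


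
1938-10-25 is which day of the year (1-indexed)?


Date: October 25, 1938
Days in months 1 through 9: 273
Plus 25 days in October

Day of year: 298


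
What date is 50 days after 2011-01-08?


Start: 2011-01-08, add 50 days
January 2011 has 31 days: 31 - 8 = 23 days to January 31 -> 27 left
February 2011: 27 <= 28 -> lands on February 27

Result: 2011-02-27


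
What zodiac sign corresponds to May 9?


Date: May 9
Conventional tropical zodiac dates: Taurus from April 20 onward; Gemini starts May 21
May 9 falls within the Taurus range

Taurus


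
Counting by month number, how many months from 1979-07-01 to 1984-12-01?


From July 1979 to December 1984
5 years * 12 = 60 months, plus 5 months = 65

65 months


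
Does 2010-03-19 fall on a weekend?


Anchor: Jan 1, 2010. With p = 2010 - 1 = 2009: (p + p//4 - p//100 + p//400) mod 7 = (2009 + 502 - 20 + 5) mod 7 = 2496 mod 7 = 4 -> Friday (Mon=0 ... Sun=6)
Day of year: 78; offset = 77
Weekday index = (4 + 77) mod 7 = 4 -> Friday
Weekend days: Saturday, Sunday

No


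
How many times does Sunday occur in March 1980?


March 1980 has 31 days
Anchor: Jan 1, 1980. With p = 1980 - 1 = 1979: (p + p//4 - p//100 + p//400) mod 7 = (1979 + 494 - 19 + 4) mod 7 = 2458 mod 7 = 1 -> Tuesday (Mon=0 ... Sun=6)
Days before March (Jan-Feb): 60; March 1 index = (1 + 60) mod 7 = 5 -> Saturday
First Sunday is March 2
Sundays: 2, 9, 16, 23, 30

5 Sundays


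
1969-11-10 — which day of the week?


Date: November 10, 1969
Anchor: Jan 1, 1969. With p = 1969 - 1 = 1968: (p + p//4 - p//100 + p//400) mod 7 = (1968 + 492 - 19 + 4) mod 7 = 2445 mod 7 = 2 -> Wednesday (Mon=0 ... Sun=6)
Days before November (Jan-Oct): 304; offset = 304 + 10 - 1 = 313
Weekday index = (2 + 313) mod 7 = 0

Day of the week: Monday


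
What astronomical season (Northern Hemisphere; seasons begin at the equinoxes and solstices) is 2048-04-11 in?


Date: April 11
Astronomical Spring (approx.; exact equinox/solstice day varies by year): March 20 to June 20
April 11 falls within the Spring window

Spring


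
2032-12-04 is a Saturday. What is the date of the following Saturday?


Current: Saturday
Target: Saturday
Days ahead: 7

Next Saturday: 2032-12-11


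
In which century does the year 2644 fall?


Century = (year - 1) // 100 + 1
= (2644 - 1) // 100 + 1
= 2643 // 100 + 1
= 26 + 1

27th century


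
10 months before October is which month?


October is month 10
10 - 10 = 0; wrap: 0 + 12 = 12

December


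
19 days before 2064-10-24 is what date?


Start: 2064-10-24, subtract 19 days
24 - 19 = 5 stays within October 2064

Result: 2064-10-05


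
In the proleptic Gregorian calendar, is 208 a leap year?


Gregorian leap year rule: divisible by 4, but not by 100, unless also by 400.
208 is divisible by 4 but not 100 -> leap year

Yes


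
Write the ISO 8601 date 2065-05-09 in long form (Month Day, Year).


ISO 2065-05-09 parses as year=2065, month=05, day=09
Month 5 -> May

May 9, 2065


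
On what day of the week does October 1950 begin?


Target: October 1, 1950
Anchor: Jan 1, 1950. With p = 1950 - 1 = 1949: (p + p//4 - p//100 + p//400) mod 7 = (1949 + 487 - 19 + 4) mod 7 = 2421 mod 7 = 6 -> Sunday (Mon=0 ... Sun=6)
Days before October (Jan-Sep): 273 days
Weekday index = (6 + 273) mod 7 = 6

Sunday


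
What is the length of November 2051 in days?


November 2051

30 days


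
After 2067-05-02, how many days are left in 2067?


Day of year: 122 of 365
Remaining = 365 - 122

243 days


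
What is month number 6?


Month 6 of 12

June


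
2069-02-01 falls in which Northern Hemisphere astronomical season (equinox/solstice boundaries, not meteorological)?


Date: February 1
Astronomical Winter (approx.; exact equinox/solstice day varies by year): December 21 to March 19
February 1 falls within the Winter window

Winter


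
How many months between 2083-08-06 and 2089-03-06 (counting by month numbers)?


From August 2083 to March 2089
6 years * 12 = 72 months, minus 5 months = 67

67 months


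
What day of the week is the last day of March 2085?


March 2085 has 31 days
Anchor: Jan 1, 2085. With p = 2085 - 1 = 2084: (p + p//4 - p//100 + p//400) mod 7 = (2084 + 521 - 20 + 5) mod 7 = 2590 mod 7 = 0 -> Monday (Mon=0 ... Sun=6)
Days before March (Jan-Feb): 59; March 1 index = (0 + 59) mod 7 = 3 -> Thursday
Last day offset: 31 - 1 = 30 days
Weekday index = (3 + 30) mod 7 = 5

Saturday, March 31


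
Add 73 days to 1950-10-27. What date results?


Start: 1950-10-27, add 73 days
October 1950 has 31 days: 31 - 27 = 4 days to October 31 -> 69 left
November 1950 has 30 days -> 39 left
December 1950 has 31 days -> 8 left
January 1951: 8 <= 31 -> lands on January 8

Result: 1951-01-08


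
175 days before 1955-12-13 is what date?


Start: 1955-12-13, subtract 175 days
Back 13 days from December 13 reaches November 30, 1955 -> 162 left
November 1955 has 30 days -> back to October 31, 1955 -> 132 left
October 1955 has 31 days -> back to September 30, 1955 -> 101 left
September 1955 has 30 days -> back to August 31, 1955 -> 71 left
August 1955 has 31 days -> back to July 31, 1955 -> 40 left
July 1955 has 31 days -> back to June 30, 1955 -> 9 left
June 1955: 30 - 9 = 21 -> lands on June 21

Result: 1955-06-21


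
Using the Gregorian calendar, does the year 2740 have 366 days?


Gregorian leap year rule: divisible by 4, but not by 100, unless also by 400.
2740 is divisible by 4 but not 100 -> leap year

Yes


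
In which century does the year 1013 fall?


Century = (year - 1) // 100 + 1
= (1013 - 1) // 100 + 1
= 1012 // 100 + 1
= 10 + 1

11th century


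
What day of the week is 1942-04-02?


Date: April 2, 1942
Anchor: Jan 1, 1942. With p = 1942 - 1 = 1941: (p + p//4 - p//100 + p//400) mod 7 = (1941 + 485 - 19 + 4) mod 7 = 2411 mod 7 = 3 -> Thursday (Mon=0 ... Sun=6)
Days before April (Jan-Mar): 90; offset = 90 + 2 - 1 = 91
Weekday index = (3 + 91) mod 7 = 3

Day of the week: Thursday


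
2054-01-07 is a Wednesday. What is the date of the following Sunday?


Current: Wednesday
Target: Sunday
Days ahead: 4

Next Sunday: 2054-01-11


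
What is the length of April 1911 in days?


April 1911

30 days


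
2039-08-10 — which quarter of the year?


Month: August (month 8)
Q1: Jan-Mar, Q2: Apr-Jun, Q3: Jul-Sep, Q4: Oct-Dec

Q3


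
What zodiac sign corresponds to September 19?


Date: September 19
Conventional tropical zodiac dates: Virgo from August 23 onward; Libra starts September 23
September 19 falls within the Virgo range

Virgo


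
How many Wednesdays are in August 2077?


August 2077 has 31 days
Anchor: Jan 1, 2077. With p = 2077 - 1 = 2076: (p + p//4 - p//100 + p//400) mod 7 = (2076 + 519 - 20 + 5) mod 7 = 2580 mod 7 = 4 -> Friday (Mon=0 ... Sun=6)
Days before August (Jan-Jul): 212; August 1 index = (4 + 212) mod 7 = 6 -> Sunday
First Wednesday is August 4
Wednesdays: 4, 11, 18, 25

4 Wednesdays


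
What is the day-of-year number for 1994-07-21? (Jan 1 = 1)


Date: July 21, 1994
Days in months 1 through 6: 181
Plus 21 days in July

Day of year: 202


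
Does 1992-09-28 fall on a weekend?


Anchor: Jan 1, 1992. With p = 1992 - 1 = 1991: (p + p//4 - p//100 + p//400) mod 7 = (1991 + 497 - 19 + 4) mod 7 = 2473 mod 7 = 2 -> Wednesday (Mon=0 ... Sun=6)
Day of year: 272; offset = 271
Weekday index = (2 + 271) mod 7 = 0 -> Monday
Weekend days: Saturday, Sunday

No


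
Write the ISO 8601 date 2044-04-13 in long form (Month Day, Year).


ISO 2044-04-13 parses as year=2044, month=04, day=13
Month 4 -> April

April 13, 2044


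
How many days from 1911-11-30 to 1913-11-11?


From 1911-11-30 to 1913-11-11
1911-11-30: days before November = 31 + 28 + 31 + 30 + 31 + 30 + 31 + 31 + 30 + 31 = 304 (1911 is not a leap year); day of year = 304 + 30 = 334
1913-11-11: days before November = 31 + 28 + 31 + 30 + 31 + 30 + 31 + 31 + 30 + 31 = 304 (1913 is not a leap year); day of year = 304 + 11 = 315
Rest of 1911: 365 - 334 = 31
Full years 1912 (366): 366
Total = 31 + 366 + 315 = 712

712 days


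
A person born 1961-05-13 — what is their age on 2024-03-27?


Birth: 1961-05-13
Reference: 2024-03-27
Year difference: 2024 - 1961 = 63
Birthday not yet reached in 2024, subtract 1

62 years old


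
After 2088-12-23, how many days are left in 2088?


Day of year: 358 of 366
Remaining = 366 - 358

8 days


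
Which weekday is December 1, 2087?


Target: December 1, 2087
Anchor: Jan 1, 2087. With p = 2087 - 1 = 2086: (p + p//4 - p//100 + p//400) mod 7 = (2086 + 521 - 20 + 5) mod 7 = 2592 mod 7 = 2 -> Wednesday (Mon=0 ... Sun=6)
Days before December (Jan-Nov): 334 days
Weekday index = (2 + 334) mod 7 = 0

Monday


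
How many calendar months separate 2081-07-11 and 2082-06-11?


From July 2081 to June 2082
1 year * 12 = 12 months, minus 1 month = 11

11 months


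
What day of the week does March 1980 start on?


Target: March 1, 1980
Anchor: Jan 1, 1980. With p = 1980 - 1 = 1979: (p + p//4 - p//100 + p//400) mod 7 = (1979 + 494 - 19 + 4) mod 7 = 2458 mod 7 = 1 -> Tuesday (Mon=0 ... Sun=6)
Days before March (Jan-Feb): 60 days
Weekday index = (1 + 60) mod 7 = 5

Saturday


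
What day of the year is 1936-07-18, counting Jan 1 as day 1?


Date: July 18, 1936
Days in months 1 through 6: 182
Plus 18 days in July

Day of year: 200


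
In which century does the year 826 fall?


Century = (year - 1) // 100 + 1
= (826 - 1) // 100 + 1
= 825 // 100 + 1
= 8 + 1

9th century


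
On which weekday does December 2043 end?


December 2043 has 31 days
Anchor: Jan 1, 2043. With p = 2043 - 1 = 2042: (p + p//4 - p//100 + p//400) mod 7 = (2042 + 510 - 20 + 5) mod 7 = 2537 mod 7 = 3 -> Thursday (Mon=0 ... Sun=6)
Days before December (Jan-Nov): 334; December 1 index = (3 + 334) mod 7 = 1 -> Tuesday
Last day offset: 31 - 1 = 30 days
Weekday index = (1 + 30) mod 7 = 3

Thursday, December 31


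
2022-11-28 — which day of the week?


Date: November 28, 2022
Anchor: Jan 1, 2022. With p = 2022 - 1 = 2021: (p + p//4 - p//100 + p//400) mod 7 = (2021 + 505 - 20 + 5) mod 7 = 2511 mod 7 = 5 -> Saturday (Mon=0 ... Sun=6)
Days before November (Jan-Oct): 304; offset = 304 + 28 - 1 = 331
Weekday index = (5 + 331) mod 7 = 0

Day of the week: Monday


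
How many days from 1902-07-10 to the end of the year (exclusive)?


Day of year: 191 of 365
Remaining = 365 - 191

174 days


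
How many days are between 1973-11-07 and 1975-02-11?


From 1973-11-07 to 1975-02-11
1973-11-07: days before November = 31 + 28 + 31 + 30 + 31 + 30 + 31 + 31 + 30 + 31 = 304 (1973 is not a leap year); day of year = 304 + 7 = 311
1975-02-11: days before February = 31; day of year = 31 + 11 = 42
Rest of 1973: 365 - 311 = 54
Full years 1974 (365): 365
Total = 54 + 365 + 42 = 461

461 days


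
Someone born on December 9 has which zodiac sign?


Date: December 9
Conventional tropical zodiac dates: Sagittarius from November 22 onward; Capricorn starts December 22
December 9 falls within the Sagittarius range

Sagittarius


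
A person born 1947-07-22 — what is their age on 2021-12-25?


Birth: 1947-07-22
Reference: 2021-12-25
Year difference: 2021 - 1947 = 74

74 years old


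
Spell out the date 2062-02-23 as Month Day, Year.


ISO 2062-02-23 parses as year=2062, month=02, day=23
Month 2 -> February

February 23, 2062


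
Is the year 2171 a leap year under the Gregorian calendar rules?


Gregorian leap year rule: divisible by 4, but not by 100, unless also by 400.
2171 is not divisible by 4 -> not a leap year

No


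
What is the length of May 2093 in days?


May 2093

31 days


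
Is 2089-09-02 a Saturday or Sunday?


Anchor: Jan 1, 2089. With p = 2089 - 1 = 2088: (p + p//4 - p//100 + p//400) mod 7 = (2088 + 522 - 20 + 5) mod 7 = 2595 mod 7 = 5 -> Saturday (Mon=0 ... Sun=6)
Day of year: 245; offset = 244
Weekday index = (5 + 244) mod 7 = 4 -> Friday
Weekend days: Saturday, Sunday

No


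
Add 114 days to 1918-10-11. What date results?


Start: 1918-10-11, add 114 days
October 1918 has 31 days: 31 - 11 = 20 days to October 31 -> 94 left
November 1918 has 30 days -> 64 left
December 1918 has 31 days -> 33 left
January 1919 has 31 days -> 2 left
February 1919: 2 <= 28 -> lands on February 2

Result: 1919-02-02


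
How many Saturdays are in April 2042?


April 2042 has 30 days
Anchor: Jan 1, 2042. With p = 2042 - 1 = 2041: (p + p//4 - p//100 + p//400) mod 7 = (2041 + 510 - 20 + 5) mod 7 = 2536 mod 7 = 2 -> Wednesday (Mon=0 ... Sun=6)
Days before April (Jan-Mar): 90; April 1 index = (2 + 90) mod 7 = 1 -> Tuesday
First Saturday is April 5
Saturdays: 5, 12, 19, 26

4 Saturdays


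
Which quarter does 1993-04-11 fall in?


Month: April (month 4)
Q1: Jan-Mar, Q2: Apr-Jun, Q3: Jul-Sep, Q4: Oct-Dec

Q2


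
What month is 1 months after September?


September is month 9
9 + 1 = 10

October


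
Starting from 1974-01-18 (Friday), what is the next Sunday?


Current: Friday
Target: Sunday
Days ahead: 2

Next Sunday: 1974-01-20


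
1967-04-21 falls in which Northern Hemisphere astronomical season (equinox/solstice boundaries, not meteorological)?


Date: April 21
Astronomical Spring (approx.; exact equinox/solstice day varies by year): March 20 to June 20
April 21 falls within the Spring window

Spring


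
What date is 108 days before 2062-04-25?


Start: 2062-04-25, subtract 108 days
Back 25 days from April 25 reaches March 31, 2062 -> 83 left
March 2062 has 31 days -> back to February 28, 2062 -> 52 left
February 2062 has 28 days -> back to January 31, 2062 -> 24 left
January 2062: 31 - 24 = 7 -> lands on January 7

Result: 2062-01-07


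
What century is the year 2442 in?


Century = (year - 1) // 100 + 1
= (2442 - 1) // 100 + 1
= 2441 // 100 + 1
= 24 + 1

25th century


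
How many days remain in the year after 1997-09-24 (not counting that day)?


Day of year: 267 of 365
Remaining = 365 - 267

98 days


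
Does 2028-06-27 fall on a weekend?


Anchor: Jan 1, 2028. With p = 2028 - 1 = 2027: (p + p//4 - p//100 + p//400) mod 7 = (2027 + 506 - 20 + 5) mod 7 = 2518 mod 7 = 5 -> Saturday (Mon=0 ... Sun=6)
Day of year: 179; offset = 178
Weekday index = (5 + 178) mod 7 = 1 -> Tuesday
Weekend days: Saturday, Sunday

No


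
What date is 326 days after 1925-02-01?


Start: 1925-02-01, add 326 days
February 1925 has 28 days: 28 - 1 = 27 days to February 28 -> 299 left
March 1925 has 31 days -> 268 left
April 1925 has 30 days -> 238 left
May 1925 has 31 days -> 207 left
June 1925 has 30 days -> 177 left
July 1925 has 31 days -> 146 left
August 1925 has 31 days -> 115 left
September 1925 has 30 days -> 85 left
October 1925 has 31 days -> 54 left
November 1925 has 30 days -> 24 left
December 1925: 24 <= 31 -> lands on December 24

Result: 1925-12-24


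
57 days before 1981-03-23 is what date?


Start: 1981-03-23, subtract 57 days
Back 23 days from March 23 reaches February 28, 1981 -> 34 left
February 1981 has 28 days -> back to January 31, 1981 -> 6 left
January 1981: 31 - 6 = 25 -> lands on January 25

Result: 1981-01-25


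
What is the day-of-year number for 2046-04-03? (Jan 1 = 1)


Date: April 3, 2046
Days in months 1 through 3: 90
Plus 3 days in April

Day of year: 93


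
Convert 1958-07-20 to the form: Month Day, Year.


ISO 1958-07-20 parses as year=1958, month=07, day=20
Month 7 -> July

July 20, 1958


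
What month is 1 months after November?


November is month 11
11 + 1 = 12

December


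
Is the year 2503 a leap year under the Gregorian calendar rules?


Gregorian leap year rule: divisible by 4, but not by 100, unless also by 400.
2503 is not divisible by 4 -> not a leap year

No


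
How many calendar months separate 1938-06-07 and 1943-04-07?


From June 1938 to April 1943
5 years * 12 = 60 months, minus 2 months = 58

58 months


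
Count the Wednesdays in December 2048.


December 2048 has 31 days
Anchor: Jan 1, 2048. With p = 2048 - 1 = 2047: (p + p//4 - p//100 + p//400) mod 7 = (2047 + 511 - 20 + 5) mod 7 = 2543 mod 7 = 2 -> Wednesday (Mon=0 ... Sun=6)
Days before December (Jan-Nov): 335; December 1 index = (2 + 335) mod 7 = 1 -> Tuesday
First Wednesday is December 2
Wednesdays: 2, 9, 16, 23, 30

5 Wednesdays


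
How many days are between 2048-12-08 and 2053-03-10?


From 2048-12-08 to 2053-03-10
2048-12-08: days before December = 31 + 29 + 31 + 30 + 31 + 30 + 31 + 31 + 30 + 31 + 30 = 335 (2048 is a leap year); day of year = 335 + 8 = 343
2053-03-10: days before March = 31 + 28 = 59 (2053 is not a leap year); day of year = 59 + 10 = 69
Rest of 2048: 366 - 343 = 23
Full years 2049 (365), 2050 (365), 2051 (365), 2052 (366): 1461
Total = 23 + 1461 + 69 = 1553

1553 days


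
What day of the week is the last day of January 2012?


January 2012 has 31 days
Anchor: Jan 1, 2012. With p = 2012 - 1 = 2011: (p + p//4 - p//100 + p//400) mod 7 = (2011 + 502 - 20 + 5) mod 7 = 2498 mod 7 = 6 -> Sunday (Mon=0 ... Sun=6)
January 1 is the anchor itself -> Sunday
Last day offset: 31 - 1 = 30 days
Weekday index = (6 + 30) mod 7 = 1

Tuesday, January 31


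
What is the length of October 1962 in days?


October 1962

31 days


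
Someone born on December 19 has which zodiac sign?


Date: December 19
Conventional tropical zodiac dates: Sagittarius from November 22 onward; Capricorn starts December 22
December 19 falls within the Sagittarius range

Sagittarius


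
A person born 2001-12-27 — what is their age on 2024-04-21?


Birth: 2001-12-27
Reference: 2024-04-21
Year difference: 2024 - 2001 = 23
Birthday not yet reached in 2024, subtract 1

22 years old


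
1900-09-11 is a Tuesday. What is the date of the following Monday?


Current: Tuesday
Target: Monday
Days ahead: 6

Next Monday: 1900-09-17


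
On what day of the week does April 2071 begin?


Target: April 1, 2071
Anchor: Jan 1, 2071. With p = 2071 - 1 = 2070: (p + p//4 - p//100 + p//400) mod 7 = (2070 + 517 - 20 + 5) mod 7 = 2572 mod 7 = 3 -> Thursday (Mon=0 ... Sun=6)
Days before April (Jan-Mar): 90 days
Weekday index = (3 + 90) mod 7 = 2

Wednesday


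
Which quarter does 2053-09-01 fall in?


Month: September (month 9)
Q1: Jan-Mar, Q2: Apr-Jun, Q3: Jul-Sep, Q4: Oct-Dec

Q3


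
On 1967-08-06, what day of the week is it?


Date: August 6, 1967
Anchor: Jan 1, 1967. With p = 1967 - 1 = 1966: (p + p//4 - p//100 + p//400) mod 7 = (1966 + 491 - 19 + 4) mod 7 = 2442 mod 7 = 6 -> Sunday (Mon=0 ... Sun=6)
Days before August (Jan-Jul): 212; offset = 212 + 6 - 1 = 217
Weekday index = (6 + 217) mod 7 = 6

Day of the week: Sunday
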